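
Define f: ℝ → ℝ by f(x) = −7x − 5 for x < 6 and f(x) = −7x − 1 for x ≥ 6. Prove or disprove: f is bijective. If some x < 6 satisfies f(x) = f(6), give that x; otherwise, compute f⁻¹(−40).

38/7

Both pieces are strictly decreasing (slopes −7 and −7), so each is injective on its own interval.
The left piece maps (−∞, 6) onto (−47, ∞); the right piece maps [6, ∞) onto (−∞, −43].
These images overlap. In particular f(6) = −43 (right piece), and solving −7x − 5 = −43 on the left piece gives x = 38/7 < 6.
So f(38/7) = f(6) with 38/7 ≠ 6, and f is not injective, hence not bijective. This x = 38/7 is the requested value below 6.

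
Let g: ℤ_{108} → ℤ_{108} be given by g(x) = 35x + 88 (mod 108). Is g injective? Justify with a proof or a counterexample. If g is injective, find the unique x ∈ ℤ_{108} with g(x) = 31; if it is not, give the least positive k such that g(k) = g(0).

57

If g(u) = g(v), then 35u ≡ 35v (mod 108). Because gcd(35, 108) = 1, we may cancel 35 to get u ≡ v (mod 108).
Thus g is injective.
We now compute 35⁻¹ mod 108 explicitly. Euclid's algorithm: 108 = 3·35 + 3, 35 = 11·3 + 2, 3 = 1·2 + 1; back-substituting gives 1 = 71·35 − 23·108, so 35⁻¹ ≡ 71 (mod 108).
Since g is injective, we compute g⁻¹(31): solve 35x + 88 ≡ 31 (mod 108), i.e. 35x ≡ 51 (mod 108).
Multiplying by 35⁻¹ = 71 gives x ≡ 71·51 = 3621 = 33·108 + 57 ≡ 57 (mod 108).
Check: g(57) = 35·57 + 88 = 2083 = 19·108 + 31 ≡ 31 (mod 108).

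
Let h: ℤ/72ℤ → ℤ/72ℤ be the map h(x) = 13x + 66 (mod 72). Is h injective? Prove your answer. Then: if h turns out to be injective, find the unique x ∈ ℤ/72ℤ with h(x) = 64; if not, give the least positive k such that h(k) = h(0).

By definition, injectivity means: for all s, t in the domain, h(s) = h(t) implies s = t.
Suppose h(s) = h(t) in ℤ/72ℤ. Then 13s + 66 ≡ 13t + 66 (mod 72), thus 13(s − t) ≡ 0 (mod 72).
Since gcd(13, 72) = 1, 13 is invertible modulo 72, thus s − t ≡ 0 (mod 72), i.e. s = t.
Hence h is injective.
We now compute 13⁻¹ mod 72 explicitly. Euclid's algorithm: 72 = 5·13 + 7, 13 = 1·7 + 6, 7 = 1·6 + 1; back-substituting gives 1 = 61·13 − 11·72, so 13⁻¹ ≡ 61 (mod 72).
Since h is injective, we find h⁻¹(64): we need 13x ≡ 64 − 66 ≡ 70 (mod 72). Using 13⁻¹ = 61: x ≡ 61·70 = 4270 = 59·72 + 22, so x = 22.
Check: h(22) = 13·22 + 66 = 352 = 4·72 + 64 ≡ 64 (mod 72).

22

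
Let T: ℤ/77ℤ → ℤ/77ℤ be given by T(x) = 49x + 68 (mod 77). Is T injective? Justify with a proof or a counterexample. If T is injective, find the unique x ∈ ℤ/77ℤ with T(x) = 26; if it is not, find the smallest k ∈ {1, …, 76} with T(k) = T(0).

11

We have gcd(49, 77) = 7 > 1. Taking a = 0 and b = 11: T(0) = 68 and T(11) = 49·11 + 68 = 607 ≡ 68 (mod 77).
So T(0) = T(11) while 0 ≠ 11, thus T is not injective.
Since T is not injective, we find the least positive k with T(k) = T(0): this means 49k ≡ 0 (mod 77), i.e. 77 ∣ 49k. Since gcd(49, 77) = 7, dividing through by 7 this holds exactly when 11 ∣ 7k, and as gcd(7, 11) = 1, exactly when 11 ∣ k.
The smallest positive such k is 11.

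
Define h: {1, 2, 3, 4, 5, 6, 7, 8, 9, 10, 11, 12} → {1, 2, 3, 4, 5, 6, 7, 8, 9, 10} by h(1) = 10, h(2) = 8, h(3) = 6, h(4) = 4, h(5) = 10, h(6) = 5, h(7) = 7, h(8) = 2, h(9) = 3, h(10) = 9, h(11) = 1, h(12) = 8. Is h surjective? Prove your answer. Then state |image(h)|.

10

Every element of the codomain has a preimage: 1 = h(11), 2 = h(8), 3 = h(9), 4 = h(4), 5 = h(6), 6 = h(3), 7 = h(7), 8 = h(2), 9 = h(10), 10 = h(1).
Hence h is surjective.
The image of h is {1, 2, 3, 4, 5, 6, 7, 8, 9, 10}, which has 10 elements.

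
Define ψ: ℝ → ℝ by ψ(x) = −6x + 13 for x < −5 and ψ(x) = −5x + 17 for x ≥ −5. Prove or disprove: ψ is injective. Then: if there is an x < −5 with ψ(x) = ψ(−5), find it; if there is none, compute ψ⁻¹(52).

-13/2

Both pieces are strictly decreasing (slopes −6 and −5), so each is injective on its own interval.
The left piece maps (−∞, −5) onto (43, ∞); the right piece maps [−5, ∞) onto (−∞, 42].
These images are disjoint, so no value is attained by both pieces. Thus ψ is injective.
Because the two images are disjoint, no x < −5 has ψ(x) = ψ(−5), so we compute ψ⁻¹(52): 52 lies in (43, ∞), so solve −6x + 13 = 52: x = (52 − 13)/(−6) = −13/2.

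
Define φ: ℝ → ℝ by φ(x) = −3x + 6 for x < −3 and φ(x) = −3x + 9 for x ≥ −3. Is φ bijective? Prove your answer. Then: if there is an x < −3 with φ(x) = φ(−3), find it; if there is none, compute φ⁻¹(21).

-4

Both pieces are strictly decreasing (slopes −3 and −3), so each is injective on its own interval.
The left piece maps (−∞, −3) onto (15, ∞); the right piece maps [−3, ∞) onto (−∞, 18].
These images overlap. In particular φ(−3) = 18 (right piece), and solving −3x + 6 = 18 on the left piece gives x = −4 < −3.
So φ(−4) = φ(−3) with −4 ≠ −3, and φ is not injective, hence not bijective. This x = −4 is the requested value below −3.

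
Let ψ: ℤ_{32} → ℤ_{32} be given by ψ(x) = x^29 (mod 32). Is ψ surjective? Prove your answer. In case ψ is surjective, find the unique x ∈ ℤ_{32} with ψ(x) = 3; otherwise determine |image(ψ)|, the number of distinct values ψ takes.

ψ(0) = 0^29 = 0.
ψ(2): Repeated squaring mod 32: 2^1 ≡ 2, 2^2 ≡ 2² = 4, 2^4 ≡ 4² = 16, 2^8 ≡ 16² = 256 ≡ 0, 2^16 ≡ 0² = 0. Since 29 = 16 + 8 + 4 + 1, 2^29 ≡ 0·0·16·2: 0·0 = 0, then 0·16 = 0, then 0·2 = 0. So 2^29 ≡ 0 (mod 32).
So ψ(0) = ψ(2) = 0 while 0 ≠ 2, therefore ψ is not injective.
A non-injective map from the 32-element set ℤ_{32} to itself takes at most 31 distinct values, so it cannot be surjective. Thus ψ is not surjective.
Since ψ is not surjective, we determine |image(ψ)|. Computing x^29 mod 32 for each x (by repeated squaring, reducing mod 32 at every step), the values ψ(0), ψ(1), …, ψ(31) are: 0, 1, 0, 19, 0, 21, 0, 7, 0, 9, 0, 27, 0, 29, 0, 15, 0, 17, 0, 3, 0, 5, 0, 23, 0, 25, 0, 11, 0, 13, 0, 31.
The distinct values are {0, 1, 3, 5, 7, 9, 11, 13, 15, 17, 19, 21, 23, 25, 27, 29, 31}; there are 17 of them.

17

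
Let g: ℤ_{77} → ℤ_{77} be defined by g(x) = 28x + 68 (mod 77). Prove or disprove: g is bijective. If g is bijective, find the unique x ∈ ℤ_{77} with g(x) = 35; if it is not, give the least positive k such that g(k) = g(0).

11

We have gcd(28, 77) = 7 > 1. Taking u = 0 and v = 11: g(0) = 68 and g(11) = 28·11 + 68 = 376 ≡ 68 (mod 77).
So g(0) = g(11) while 0 ≠ 11, hence g is not injective, hence not bijective.
Since g is not bijective, we find the least positive k with g(k) = g(0): this means 28k ≡ 0 (mod 77), i.e. 77 ∣ 28k. Since gcd(28, 77) = 7, dividing through by 7 this holds exactly when 11 ∣ 4k, and as gcd(4, 11) = 1, exactly when 11 ∣ k.
The smallest positive such k is 11.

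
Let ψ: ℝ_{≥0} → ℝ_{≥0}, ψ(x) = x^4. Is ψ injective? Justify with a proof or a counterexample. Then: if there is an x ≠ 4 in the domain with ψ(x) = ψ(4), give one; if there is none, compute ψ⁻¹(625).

5

On ℝ_{≥0}, x ↦ x^4 is strictly increasing, so ψ(s) = ψ(t) forces s = t. Hence ψ is injective.
Since x ↦ x^4 is strictly increasing on ℝ_{≥0}, it is injective there, so no x ≠ 4 in the domain has ψ(x) = ψ(4). We therefore compute ψ⁻¹(625) = 625^{1/4} = 5 (indeed 5^4 = 625).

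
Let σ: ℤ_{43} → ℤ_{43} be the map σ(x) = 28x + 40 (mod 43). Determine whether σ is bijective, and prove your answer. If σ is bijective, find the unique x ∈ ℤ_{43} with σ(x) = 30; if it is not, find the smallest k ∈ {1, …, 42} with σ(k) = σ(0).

If σ(x_1) = σ(x_2), then 28x_1 ≡ 28x_2 (mod 43). Because gcd(28, 43) = 1, we may cancel 28 to get x_1 ≡ x_2 (mod 43).
We now compute 28⁻¹ mod 43 explicitly. Euclid's algorithm: 43 = 1·28 + 15, 28 = 1·15 + 13, 15 = 1·13 + 2, 13 = 6·2 + 1; back-substituting gives 1 = 20·28 − 13·43, so 28⁻¹ ≡ 20 (mod 43).
Then y ↦ 20(y − 40) is a two-sided inverse to σ, so every y ∈ ℤ_{43} has a preimage.
So σ is bijective.
Since σ is bijective, we find σ⁻¹(30): we need 28x ≡ 30 − 40 ≡ 33 (mod 43). Using 28⁻¹ = 20: x ≡ 20·33 = 660 = 15·43 + 15, so x = 15.
Check: σ(15) = 28·15 + 40 = 460 = 10·43 + 30 ≡ 30 (mod 43).

15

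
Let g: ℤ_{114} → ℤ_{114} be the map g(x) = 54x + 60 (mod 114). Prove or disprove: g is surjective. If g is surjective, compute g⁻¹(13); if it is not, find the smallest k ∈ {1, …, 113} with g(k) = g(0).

19

Since gcd(54, 114) = 6, we have 54x ≡ 0 (mod 6) for all x, so g(x) ≡ 0 (mod 6).
But 1 ≢ 0 (mod 6), so 1 ∈ ℤ_{114} has no preimage. Thus g is not surjective.
Since g is not surjective, we find the least positive k with g(k) = g(0): this means 54k ≡ 0 (mod 114), i.e. 114 ∣ 54k. Since gcd(54, 114) = 6, dividing through by 6 this holds exactly when 19 ∣ 9k, and as gcd(9, 19) = 1, exactly when 19 ∣ k.
The smallest positive such k is 19.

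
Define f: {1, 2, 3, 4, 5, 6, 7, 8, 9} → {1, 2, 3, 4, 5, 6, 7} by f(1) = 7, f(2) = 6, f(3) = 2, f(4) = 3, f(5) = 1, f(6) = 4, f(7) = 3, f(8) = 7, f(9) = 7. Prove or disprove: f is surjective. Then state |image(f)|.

No element maps to 5, so f is not surjective.
The image of f is {1, 2, 3, 4, 6, 7}, which has 6 elements.

6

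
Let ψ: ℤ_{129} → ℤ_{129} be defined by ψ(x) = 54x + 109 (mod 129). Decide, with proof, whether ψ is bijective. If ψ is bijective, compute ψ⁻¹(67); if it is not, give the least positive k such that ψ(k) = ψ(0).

By definition, ψ is injective if ψ(a) = ψ(b) implies a = b.
We have gcd(54, 129) = 3 > 1. Taking a = 0 and b = 43: ψ(0) = 109 and ψ(43) = 54·43 + 109 = 2431 ≡ 109 (mod 129).
So ψ(0) = ψ(43) while 0 ≠ 43, so ψ is not injective, hence not bijective.
Since ψ is not bijective, we find the least positive k with ψ(k) = ψ(0): this means 54k ≡ 0 (mod 129), i.e. 129 ∣ 54k. Since gcd(54, 129) = 3, dividing through by 3 this holds exactly when 43 ∣ 18k, and as gcd(18, 43) = 1, exactly when 43 ∣ k.
The smallest positive such k is 43.

43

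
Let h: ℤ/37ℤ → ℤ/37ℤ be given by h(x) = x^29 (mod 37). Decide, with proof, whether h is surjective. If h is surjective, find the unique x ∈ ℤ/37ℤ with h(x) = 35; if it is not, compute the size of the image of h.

5

Since 37 is prime, the nonzero elements of ℤ/37ℤ form a cyclic group of order 36.
As gcd(29, 36) = 1, raising to the 29th power is a bijection on this group: if x_1^29 ≡ x_2^29 then (x_1x_2^{−1})^29 = 1, and the only element of order dividing gcd(29, 36) = 1 is 1, so x_1 = x_2.
With h(0) = 0 this makes h injective on all of ℤ/37ℤ, hence bijective (finite equal-size domain and codomain). In particular h is surjective.
Since h is surjective, we find the preimage of 35. The inverse of x ↦ x^29 on (ℤ/37ℤ)^× is x ↦ x^5, because 29·5 = 145 = 4·36 + 1 ≡ 1 (mod 36) and x^{36} = 1 for x ≠ 0 (Fermat). So h⁻¹(35) = 35^5 mod 37.
Repeated squaring mod 37: 35^1 ≡ 35, 35^2 ≡ 35² = 1225 ≡ 4, 35^4 ≡ 4² = 16. Since 5 = 4 + 1, 35^5 ≡ 16·35: 16·35 = 560 ≡ 5. So 35^5 ≡ 5 (mod 37).
Hence h⁻¹(35) = 5.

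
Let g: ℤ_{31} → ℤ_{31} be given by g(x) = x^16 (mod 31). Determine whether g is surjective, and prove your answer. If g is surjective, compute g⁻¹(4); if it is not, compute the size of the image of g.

g(15): Repeated squaring mod 31: 15^1 ≡ 15, 15^2 ≡ 15² = 225 ≡ 8, 15^4 ≡ 8² = 64 ≡ 2, 15^8 ≡ 2² = 4, 15^16 ≡ 4² = 16. So 15^16 ≡ 16 (mod 31).
g(16): Repeated squaring mod 31: 16^1 ≡ 16, 16^2 ≡ 16² = 256 ≡ 8, 16^4 ≡ 8² = 64 ≡ 2, 16^8 ≡ 2² = 4, 16^16 ≡ 4² = 16. So 16^16 ≡ 16 (mod 31).
So g(15) = g(16) = 16 while 15 ≠ 16, thus g is not injective.
A non-injective map from the 31-element set ℤ_{31} to itself takes at most 30 distinct values, so it cannot be surjective. Therefore g is not surjective.
Since g is not surjective, we determine |image(g)|. Computing x^16 mod 31 for each x (by repeated squaring, reducing mod 31 at every step), the values g(0), g(1), …, g(30) are: 0, 1, 2, 28, 4, 5, 25, 7, 8, 9, 10, 20, 19, 18, 14, 16, 16, 14, 18, 19, 20, 10, 9, 8, 7, 25, 5, 4, 28, 2, 1.
The distinct values are {0, 1, 2, 4, 5, 7, 8, 9, 10, 14, 16, 18, 19, 20, 25, 28}; there are 16 of them.

16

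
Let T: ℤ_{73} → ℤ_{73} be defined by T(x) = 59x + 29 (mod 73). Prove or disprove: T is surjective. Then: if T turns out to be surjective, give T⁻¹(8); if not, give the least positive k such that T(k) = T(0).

Since gcd(59, 73) = 1, 59 is invertible modulo 73. Euclid's algorithm: 73 = 1·59 + 14, 59 = 4·14 + 3, 14 = 4·3 + 2, 3 = 1·2 + 1; back-substituting gives 1 = 26·59 − 21·73, so 59⁻¹ ≡ 26 (mod 73).
For any y ∈ ℤ_{73}, x = 26(y − 29) mod 73 satisfies T(x) = 59·26(y − 29) + 29 ≡ y (since 59·26 ≡ 1 mod 73). So every y has a preimage.
Thus T is surjective.
Since T is surjective, we find T⁻¹(8): we need 59x ≡ 8 − 29 ≡ 52 (mod 73). Using 59⁻¹ = 26: x ≡ 26·52 = 1352 = 18·73 + 38, so x = 38.
Check: T(38) = 59·38 + 29 = 2271 = 31·73 + 8 ≡ 8 (mod 73).

38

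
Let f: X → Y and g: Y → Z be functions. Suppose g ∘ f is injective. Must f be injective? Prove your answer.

injective

Suppose f(a) = f(b). Applying g: (g ∘ f)(a) = (g ∘ f)(b). Since g ∘ f is injective, a = b. Thus f is injective.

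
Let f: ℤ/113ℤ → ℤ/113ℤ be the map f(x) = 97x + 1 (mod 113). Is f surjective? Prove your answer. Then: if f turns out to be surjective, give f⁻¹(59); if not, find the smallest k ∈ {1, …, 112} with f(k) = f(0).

Since gcd(97, 113) = 1, 97 is invertible modulo 113. Euclid's algorithm: 113 = 1·97 + 16, 97 = 6·16 + 1; back-substituting gives 1 = 7·97 − 6·113, so 97⁻¹ ≡ 7 (mod 113).
For any y ∈ ℤ/113ℤ, x = 7(y − 1) mod 113 satisfies f(x) = 97·7(y − 1) + 1 ≡ y (since 97·7 ≡ 1 mod 113). So every y has a preimage.
Hence f is surjective.
Since f is surjective, we find f⁻¹(59): we need 97x ≡ 59 − 1 ≡ 58 (mod 113). Using 97⁻¹ = 7: x ≡ 7·58 = 406 = 3·113 + 67, so x = 67.
Check: f(67) = 97·67 + 1 = 6500 = 57·113 + 59 ≡ 59 (mod 113).

67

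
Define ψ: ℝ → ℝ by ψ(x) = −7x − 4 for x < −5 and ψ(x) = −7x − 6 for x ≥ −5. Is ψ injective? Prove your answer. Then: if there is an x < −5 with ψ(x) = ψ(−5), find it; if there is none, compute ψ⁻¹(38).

-6

Both pieces are strictly decreasing (slopes −7 and −7), so each is injective on its own interval.
The left piece maps (−∞, −5) onto (31, ∞); the right piece maps [−5, ∞) onto (−∞, 29].
These images are disjoint, so no value is attained by both pieces. So ψ is injective.
Because the two images are disjoint, no x < −5 has ψ(x) = ψ(−5), so we compute ψ⁻¹(38): 38 lies in (31, ∞), so solve −7x − 4 = 38: x = (38 + 4)/(−7) = −6.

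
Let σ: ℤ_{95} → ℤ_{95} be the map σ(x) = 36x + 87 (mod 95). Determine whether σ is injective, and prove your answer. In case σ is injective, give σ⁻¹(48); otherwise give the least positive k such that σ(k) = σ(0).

By definition, σ is injective when σ(a) = σ(b) forces a = b.
If σ(a) = σ(b), then 36a ≡ 36b (mod 95). Because gcd(36, 95) = 1, we may cancel 36 to get a ≡ b (mod 95).
Therefore σ is injective.
We now compute 36⁻¹ mod 95 explicitly. Euclid's algorithm: 95 = 2·36 + 23, 36 = 1·23 + 13, 23 = 1·13 + 10, 13 = 1·10 + 3, 10 = 3·3 + 1; back-substituting gives 1 = 66·36 − 25·95, so 36⁻¹ ≡ 66 (mod 95).
Since σ is injective, we compute σ⁻¹(48): solve 36x + 87 ≡ 48 (mod 95), i.e. 36x ≡ 56 (mod 95).
Multiplying by 36⁻¹ = 66 gives x ≡ 66·56 = 3696 = 38·95 + 86 ≡ 86 (mod 95).
Check: σ(86) = 36·86 + 87 = 3183 = 33·95 + 48 ≡ 48 (mod 95).

86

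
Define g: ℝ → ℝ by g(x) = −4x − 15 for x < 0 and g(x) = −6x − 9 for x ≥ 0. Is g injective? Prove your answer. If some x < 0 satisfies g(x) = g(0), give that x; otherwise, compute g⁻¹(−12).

-3/2

Both pieces are strictly decreasing (slopes −4 and −6), so each is injective on its own interval.
The left piece maps (−∞, 0) onto (−15, ∞); the right piece maps [0, ∞) onto (−∞, −9].
These images overlap. In particular g(0) = −9 (right piece), and solving −4x − 15 = −9 on the left piece gives x = −3/2 < 0.
So g(−3/2) = g(0) with −3/2 ≠ 0, and g is not injective. This x = −3/2 is the requested value below 0.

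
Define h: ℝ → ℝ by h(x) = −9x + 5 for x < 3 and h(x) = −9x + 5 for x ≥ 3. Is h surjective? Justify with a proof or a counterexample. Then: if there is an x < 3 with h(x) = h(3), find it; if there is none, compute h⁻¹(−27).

Both pieces are strictly decreasing (slopes −9 and −9), so each is injective on its own interval.
The left piece maps (−∞, 3) onto (−22, ∞); the right piece maps [3, ∞) onto (−∞, −22].
These images together cover ℝ, so h is surjective.
Because the two images are disjoint, no x < 3 has h(x) = h(3), so we compute h⁻¹(−27): −27 lies in (−∞, −22], so solve −9x + 5 = −27: x = (−27 − 5)/(−9) = 32/9.

32/9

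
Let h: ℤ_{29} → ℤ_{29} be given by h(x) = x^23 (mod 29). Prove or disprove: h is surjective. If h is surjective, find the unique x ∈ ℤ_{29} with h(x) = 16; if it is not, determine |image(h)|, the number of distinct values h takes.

25

Since 29 is prime, the nonzero elements of ℤ_{29} form a cyclic group of order 28.
As gcd(23, 28) = 1, raising to the 23rd power is a bijection on this group: if u^23 ≡ v^23 then (uv^{−1})^23 = 1, and the only element of order dividing gcd(23, 28) = 1 is 1, so u = v.
With h(0) = 0 this makes h injective on all of ℤ_{29}, hence bijective (finite equal-size domain and codomain). In particular h is surjective.
Since h is surjective, we find the preimage of 16. The inverse of x ↦ x^23 on (ℤ_{29})^× is x ↦ x^11, because 23·11 = 253 = 9·28 + 1 ≡ 1 (mod 28) and x^{28} = 1 for x ≠ 0 (Fermat). So h⁻¹(16) = 16^11 mod 29.
Repeated squaring mod 29: 16^1 ≡ 16, 16^2 ≡ 16² = 256 ≡ 24, 16^4 ≡ 24² = 576 ≡ 25, 16^8 ≡ 25² = 625 ≡ 16. Since 11 = 8 + 2 + 1, 16^11 ≡ 16·24·16: 16·24 = 384 ≡ 7, then 7·16 = 112 ≡ 25. So 16^11 ≡ 25 (mod 29).
Hence h⁻¹(16) = 25.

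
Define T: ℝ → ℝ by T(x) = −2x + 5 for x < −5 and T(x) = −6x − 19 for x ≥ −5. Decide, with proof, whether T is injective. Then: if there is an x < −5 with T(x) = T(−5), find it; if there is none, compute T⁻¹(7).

Both pieces are strictly decreasing (slopes −2 and −6), so each is injective on its own interval.
The left piece maps (−∞, −5) onto (15, ∞); the right piece maps [−5, ∞) onto (−∞, 11].
These images are disjoint, so no value is attained by both pieces. Hence T is injective.
Because the two images are disjoint, no x < −5 has T(x) = T(−5), so we compute T⁻¹(7): 7 lies in (−∞, 11], so solve −6x − 19 = 7: x = (7 + 19)/(−6) = −13/3.

-13/3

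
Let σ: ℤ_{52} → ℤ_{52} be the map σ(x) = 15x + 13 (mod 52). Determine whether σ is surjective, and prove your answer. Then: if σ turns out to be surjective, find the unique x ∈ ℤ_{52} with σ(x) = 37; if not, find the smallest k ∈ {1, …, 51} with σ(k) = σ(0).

12

Since gcd(15, 52) = 1, 15 is invertible modulo 52. Euclid's algorithm: 52 = 3·15 + 7, 15 = 2·7 + 1; back-substituting gives 1 = 7·15 − 2·52, so 15⁻¹ ≡ 7 (mod 52).
For any y ∈ ℤ_{52}, x = 7(y − 13) mod 52 satisfies σ(x) = 15·7(y − 13) + 13 ≡ y (since 15·7 ≡ 1 mod 52). So every y has a preimage.
Therefore σ is surjective.
Since σ is surjective, we compute σ⁻¹(37): solve 15x + 13 ≡ 37 (mod 52), i.e. 15x ≡ 24 (mod 52).
Multiplying by 15⁻¹ = 7 gives x ≡ 7·24 = 168 = 3·52 + 12 ≡ 12 (mod 52).
Check: σ(12) = 15·12 + 13 = 193 = 3·52 + 37 ≡ 37 (mod 52).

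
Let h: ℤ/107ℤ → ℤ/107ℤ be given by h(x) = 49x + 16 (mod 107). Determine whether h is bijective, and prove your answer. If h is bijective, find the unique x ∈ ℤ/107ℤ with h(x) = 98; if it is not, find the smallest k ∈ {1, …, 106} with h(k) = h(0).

65

Suppose h(s) = h(t) in ℤ/107ℤ. Then 49s + 16 ≡ 49t + 16 (mod 107), therefore 49(s − t) ≡ 0 (mod 107).
Since gcd(49, 107) = 1, 49 is invertible modulo 107, hence s − t ≡ 0 (mod 107), i.e. s = t.
We now compute 49⁻¹ mod 107 explicitly. Euclid's algorithm: 107 = 2·49 + 9, 49 = 5·9 + 4, 9 = 2·4 + 1; back-substituting gives 1 = 83·49 − 38·107, so 49⁻¹ ≡ 83 (mod 107).
Then y ↦ 83(y − 16) is a two-sided inverse to h, so every y ∈ ℤ/107ℤ has a preimage.
Thus h is bijective.
Since h is bijective, we compute h⁻¹(98): solve 49x + 16 ≡ 98 (mod 107), i.e. 49x ≡ 82 (mod 107).
Multiplying by 49⁻¹ = 83 gives x ≡ 83·82 = 6806 = 63·107 + 65 ≡ 65 (mod 107).
Check: h(65) = 49·65 + 16 = 3201 = 29·107 + 98 ≡ 98 (mod 107).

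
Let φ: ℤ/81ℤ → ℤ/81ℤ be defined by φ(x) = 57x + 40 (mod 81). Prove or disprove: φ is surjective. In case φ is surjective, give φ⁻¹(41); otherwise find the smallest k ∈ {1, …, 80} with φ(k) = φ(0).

Since gcd(57, 81) = 3, we have 57x ≡ 0 (mod 3) for all x, so φ(x) ≡ 1 (mod 3).
But 0 ≢ 1 (mod 3), so 0 ∈ ℤ/81ℤ has no preimage. Therefore φ is not surjective.
Since φ is not surjective, we find the least positive k with φ(k) = φ(0): this means 57k ≡ 0 (mod 81), i.e. 81 ∣ 57k. Since gcd(57, 81) = 3, dividing through by 3 this holds exactly when 27 ∣ 19k, and as gcd(19, 27) = 1, exactly when 27 ∣ k.
The smallest positive such k is 27.

27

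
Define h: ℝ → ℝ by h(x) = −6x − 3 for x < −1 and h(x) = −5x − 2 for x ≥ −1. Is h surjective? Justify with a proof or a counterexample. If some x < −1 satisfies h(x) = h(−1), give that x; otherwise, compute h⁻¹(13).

Both pieces are strictly decreasing (slopes −6 and −5), so each is injective on its own interval.
The left piece maps (−∞, −1) onto (3, ∞); the right piece maps [−1, ∞) onto (−∞, 3].
These images together cover ℝ, so h is surjective.
Because the two images are disjoint, no x < −1 has h(x) = h(−1), so we compute h⁻¹(13): 13 lies in (3, ∞), so solve −6x − 3 = 13: x = (13 + 3)/(−6) = −8/3.

-8/3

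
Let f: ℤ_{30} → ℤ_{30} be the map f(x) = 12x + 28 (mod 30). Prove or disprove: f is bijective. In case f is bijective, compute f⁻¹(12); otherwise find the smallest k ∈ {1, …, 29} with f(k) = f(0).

5

We have gcd(12, 30) = 6 > 1. Taking a = 0 and b = 5: f(0) = 28 and f(5) = 12·5 + 28 = 88 ≡ 28 (mod 30).
So f(0) = f(5) while 0 ≠ 5, so f is not injective, hence not bijective.
Since f is not bijective, we find the least positive k with f(k) = f(0): this means 12k ≡ 0 (mod 30), i.e. 30 ∣ 12k. Since gcd(12, 30) = 6, dividing through by 6 this holds exactly when 5 ∣ 2k, and as gcd(2, 5) = 1, exactly when 5 ∣ k.
The smallest positive such k is 5.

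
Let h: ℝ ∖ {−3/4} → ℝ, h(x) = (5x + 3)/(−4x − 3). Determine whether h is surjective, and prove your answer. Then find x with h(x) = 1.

-2/3

If h(x) = −5/4, cross-multiplying gives −4(5x + 3) = 5(−4x − 3), which simplifies to −12 = −15 — false.  So −5/4 has no preimage and h is not surjective.
Solving h(x) = 1: cross-multiplying gives 5x + 3 = 1(−4x − 3), which rearranges to 9x = −6, so x = −2/3.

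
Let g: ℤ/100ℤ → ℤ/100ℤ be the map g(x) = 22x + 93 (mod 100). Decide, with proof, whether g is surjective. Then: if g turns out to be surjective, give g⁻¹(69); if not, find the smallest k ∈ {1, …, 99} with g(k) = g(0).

By definition, g is surjective if every y in the codomain equals g(x) for some x in the domain.
Since gcd(22, 100) = 2, we have 22x ≡ 0 (mod 2) for all x, so g(x) ≡ 1 (mod 2).
But 0 ≢ 1 (mod 2), so 0 ∈ ℤ/100ℤ has no preimage. So g is not surjective.
Since g is not surjective, we find the least positive k with g(k) = g(0): this means 22k ≡ 0 (mod 100), i.e. 100 ∣ 22k. Since gcd(22, 100) = 2, dividing through by 2 this holds exactly when 50 ∣ 11k, and as gcd(11, 50) = 1, exactly when 50 ∣ k.
The smallest positive such k is 50.

50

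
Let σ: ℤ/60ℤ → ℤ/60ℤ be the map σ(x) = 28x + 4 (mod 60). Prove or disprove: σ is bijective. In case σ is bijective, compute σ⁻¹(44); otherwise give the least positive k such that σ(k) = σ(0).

We have gcd(28, 60) = 4 > 1. Taking a = 0 and b = 15: σ(0) = 4 and σ(15) = 28·15 + 4 = 424 ≡ 4 (mod 60).
So σ(0) = σ(15) while 0 ≠ 15, hence σ is not injective, hence not bijective.
Since σ is not bijective, we find the least positive k with σ(k) = σ(0): this means 28k ≡ 0 (mod 60), i.e. 60 ∣ 28k. Since gcd(28, 60) = 4, dividing through by 4 this holds exactly when 15 ∣ 7k, and as gcd(7, 15) = 1, exactly when 15 ∣ k.
The smallest positive such k is 15.

15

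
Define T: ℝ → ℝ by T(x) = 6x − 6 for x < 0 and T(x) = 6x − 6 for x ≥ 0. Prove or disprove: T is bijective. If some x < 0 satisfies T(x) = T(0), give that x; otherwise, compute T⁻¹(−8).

-1/3

Both pieces are strictly increasing (slopes 6 and 6), so each is injective on its own interval.
The left piece maps (−∞, 0) onto (−∞, −6); the right piece maps [0, ∞) onto [−6, ∞).
Since −6 = −6, the images partition ℝ: T is injective and surjective, hence bijective.
Because the two images are disjoint, no x < 0 has T(x) = T(0), so we compute T⁻¹(−8): −8 lies in (−∞, −6), so solve 6x − 6 = −8: x = (−8 + 6)/6 = −1/3.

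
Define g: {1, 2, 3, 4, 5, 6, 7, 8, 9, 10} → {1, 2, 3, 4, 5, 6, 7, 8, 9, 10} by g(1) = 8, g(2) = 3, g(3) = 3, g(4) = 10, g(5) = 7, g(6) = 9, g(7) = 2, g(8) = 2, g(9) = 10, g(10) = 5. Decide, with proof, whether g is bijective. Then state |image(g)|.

7

g(2) = 3 = g(3) with 2 ≠ 3, so g is not injective, hence not bijective.
The image of g is {2, 3, 5, 7, 8, 9, 10}, which has 7 elements.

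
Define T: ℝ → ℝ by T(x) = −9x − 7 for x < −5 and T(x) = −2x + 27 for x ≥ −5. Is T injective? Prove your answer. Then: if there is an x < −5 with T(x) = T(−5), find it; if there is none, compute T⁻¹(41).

Both pieces are strictly decreasing (slopes −9 and −2), so each is injective on its own interval.
The left piece maps (−∞, −5) onto (38, ∞); the right piece maps [−5, ∞) onto (−∞, 37].
These images are disjoint, so no value is attained by both pieces. So T is injective.
Because the two images are disjoint, no x < −5 has T(x) = T(−5), so we compute T⁻¹(41): 41 lies in (38, ∞), so solve −9x − 7 = 41: x = (41 + 7)/(−9) = −16/3.

-16/3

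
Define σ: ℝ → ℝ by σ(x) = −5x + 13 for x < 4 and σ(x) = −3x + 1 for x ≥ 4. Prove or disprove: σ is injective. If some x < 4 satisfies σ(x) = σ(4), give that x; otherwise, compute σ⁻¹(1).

12/5

Both pieces are strictly decreasing (slopes −5 and −3), so each is injective on its own interval.
The left piece maps (−∞, 4) onto (−7, ∞); the right piece maps [4, ∞) onto (−∞, −11].
These images are disjoint, so no value is attained by both pieces. So σ is injective.
Because the two images are disjoint, no x < 4 has σ(x) = σ(4), so we compute σ⁻¹(1): 1 lies in (−7, ∞), so solve −5x + 13 = 1: x = (1 − 13)/(−5) = 12/5.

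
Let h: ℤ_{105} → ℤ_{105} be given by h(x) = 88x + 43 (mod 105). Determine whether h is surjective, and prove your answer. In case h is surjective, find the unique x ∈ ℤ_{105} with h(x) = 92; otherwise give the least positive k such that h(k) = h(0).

Since gcd(88, 105) = 1, 88 is invertible modulo 105. Euclid's algorithm: 105 = 1·88 + 17, 88 = 5·17 + 3, 17 = 5·3 + 2, 3 = 1·2 + 1; back-substituting gives 1 = 37·88 − 31·105, so 88⁻¹ ≡ 37 (mod 105).
For any y ∈ ℤ_{105}, x = 37(y − 43) mod 105 satisfies h(x) = 88·37(y − 43) + 43 ≡ y (since 88·37 ≡ 1 mod 105). So every y has a preimage.
Thus h is surjective.
Since h is surjective, we compute h⁻¹(92): solve 88x + 43 ≡ 92 (mod 105), i.e. 88x ≡ 49 (mod 105).
Multiplying by 88⁻¹ = 37 gives x ≡ 37·49 = 1813 = 17·105 + 28 ≡ 28 (mod 105).
Check: h(28) = 88·28 + 43 = 2507 = 23·105 + 92 ≡ 92 (mod 105).

28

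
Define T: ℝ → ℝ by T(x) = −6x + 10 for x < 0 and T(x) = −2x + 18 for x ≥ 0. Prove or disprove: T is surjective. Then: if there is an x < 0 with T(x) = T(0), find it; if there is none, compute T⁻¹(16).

-4/3

Both pieces are strictly decreasing (slopes −6 and −2), so each is injective on its own interval.
The left piece maps (−∞, 0) onto (10, ∞); the right piece maps [0, ∞) onto (−∞, 18].
The union (10, ∞) ∪ (−∞, 18] covers ℝ, so T is surjective.
For the follow-up: the images overlap, so an x < 0 with T(x) = T(0) exists. T(0) = 18; solving −6x + 10 = 18 for x < 0 gives x = (18 − 10)/(−6) = −4/3.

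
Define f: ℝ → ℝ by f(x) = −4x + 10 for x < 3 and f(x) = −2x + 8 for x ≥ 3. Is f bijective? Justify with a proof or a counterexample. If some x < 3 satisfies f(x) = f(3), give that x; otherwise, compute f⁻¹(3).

Both pieces are strictly decreasing (slopes −4 and −2), so each is injective on its own interval.
The left piece maps (−∞, 3) onto (−2, ∞); the right piece maps [3, ∞) onto (−∞, 2].
These images overlap. In particular f(3) = 2 (right piece), and solving −4x + 10 = 2 on the left piece gives x = 2 < 3.
So f(2) = f(3) with 2 ≠ 3, and f is not injective, hence not bijective. This x = 2 is the requested value below 3.

2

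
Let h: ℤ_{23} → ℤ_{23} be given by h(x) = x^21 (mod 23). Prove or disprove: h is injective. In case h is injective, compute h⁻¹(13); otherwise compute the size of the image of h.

Since 23 is prime, the nonzero elements of ℤ_{23} form a cyclic group of order 22.
As gcd(21, 22) = 1, raising to the 21st power is a bijection on this group: if u^21 ≡ v^21 then (uv^{−1})^21 = 1, and the only element of order dividing gcd(21, 22) = 1 is 1, so u = v.
With h(0) = 0 this makes h injective on all of ℤ_{23}, hence bijective (finite equal-size domain and codomain). In particular h is injective.
Since h is injective, we find the preimage of 13. The inverse of x ↦ x^21 on (ℤ_{23})^× is x ↦ x^21, because 21·21 = 441 = 20·22 + 1 ≡ 1 (mod 22) and x^{22} = 1 for x ≠ 0 (Fermat). So h⁻¹(13) = 13^21 mod 23.
Repeated squaring mod 23: 13^1 ≡ 13, 13^2 ≡ 13² = 169 ≡ 8, 13^4 ≡ 8² = 64 ≡ 18, 13^8 ≡ 18² = 324 ≡ 2, 13^16 ≡ 2² = 4. Since 21 = 16 + 4 + 1, 13^21 ≡ 4·18·13: 4·18 = 72 ≡ 3, then 3·13 = 39 ≡ 16. So 13^21 ≡ 16 (mod 23).
Hence h⁻¹(13) = 16.

16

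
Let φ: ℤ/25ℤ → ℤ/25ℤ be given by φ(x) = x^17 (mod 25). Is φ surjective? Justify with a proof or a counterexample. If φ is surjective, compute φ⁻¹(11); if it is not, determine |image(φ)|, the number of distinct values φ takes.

φ(0) = 0^17 = 0.
φ(5): Repeated squaring mod 25: 5^1 ≡ 5, 5^2 ≡ 5² = 25 ≡ 0, 5^4 ≡ 0² = 0, 5^8 ≡ 0² = 0, 5^16 ≡ 0² = 0. Since 17 = 16 + 1, 5^17 ≡ 0·5: 0·5 = 0. So 5^17 ≡ 0 (mod 25).
So φ(0) = φ(5) = 0 while 0 ≠ 5, therefore φ is not injective.
A non-injective map from the 25-element set ℤ/25ℤ to itself takes at most 24 distinct values, so it cannot be surjective. Hence φ is not surjective.
Since φ is not surjective, we determine |image(φ)|. Computing x^17 mod 25 for each x (by repeated squaring, reducing mod 25 at every step), the values φ(0), φ(1), …, φ(24) are: 0, 1, 22, 13, 9, 0, 11, 7, 23, 19, 0, 21, 17, 8, 4, 0, 6, 2, 18, 14, 0, 16, 12, 3, 24.
The distinct values are {0, 1, 2, 3, 4, 6, 7, 8, 9, 11, 12, 13, 14, 16, 17, 18, 19, 21, 22, 23, 24}; there are 21 of them.

21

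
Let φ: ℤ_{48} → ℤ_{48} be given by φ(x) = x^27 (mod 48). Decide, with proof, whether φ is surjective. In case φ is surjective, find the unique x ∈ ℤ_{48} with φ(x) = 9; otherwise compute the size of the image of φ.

φ(0) = 0^27 = 0.
φ(6): Repeated squaring mod 48: 6^1 ≡ 6, 6^2 ≡ 6² = 36, 6^4 ≡ 36² = 1296 ≡ 0, 6^8 ≡ 0² = 0, 6^16 ≡ 0² = 0. Since 27 = 16 + 8 + 2 + 1, 6^27 ≡ 0·0·36·6: 0·0 = 0, then 0·36 = 0, then 0·6 = 0. So 6^27 ≡ 0 (mod 48).
So φ(0) = φ(6) = 0 while 0 ≠ 6, thus φ is not injective.
A non-injective map from the 48-element set ℤ_{48} to itself takes at most 47 distinct values, so it cannot be surjective. Hence φ is not surjective.
Since φ is not surjective, we determine |image(φ)|. Computing x^27 mod 48 for each x (by repeated squaring, reducing mod 48 at every step), the values φ(0), φ(1), …, φ(47) are: 0, 1, 32, 27, 16, 29, 0, 7, 32, 9, 16, 35, 0, 37, 32, 15, 16, 17, 0, 43, 32, 45, 16, 23, 0, 25, 32, 3, 16, 5, 0, 31, 32, 33, 16, 11, 0, 13, 32, 39, 16, 41, 0, 19, 32, 21, 16, 47.
The distinct values are {0, 1, 3, 5, 7, 9, 11, 13, 15, 16, 17, 19, 21, 23, 25, 27, 29, 31, 32, 33, 35, 37, 39, 41, 43, 45, 47}; there are 27 of them.

27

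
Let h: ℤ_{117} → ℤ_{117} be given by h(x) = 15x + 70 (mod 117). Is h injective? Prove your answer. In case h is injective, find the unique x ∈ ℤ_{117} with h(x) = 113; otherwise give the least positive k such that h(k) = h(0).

39

We have gcd(15, 117) = 3 > 1. Taking x_1 = 0 and x_2 = 39: h(0) = 70 and h(39) = 15·39 + 70 = 655 ≡ 70 (mod 117).
So h(0) = h(39) while 0 ≠ 39, hence h is not injective.
Since h is not injective, we find the least positive k with h(k) = h(0): this means 15k ≡ 0 (mod 117), i.e. 117 ∣ 15k. Since gcd(15, 117) = 3, dividing through by 3 this holds exactly when 39 ∣ 5k, and as gcd(5, 39) = 1, exactly when 39 ∣ k.
The smallest positive such k is 39.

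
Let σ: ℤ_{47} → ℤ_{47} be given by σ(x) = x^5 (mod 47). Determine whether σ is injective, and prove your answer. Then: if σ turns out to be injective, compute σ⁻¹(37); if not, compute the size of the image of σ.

Since 47 is prime, the nonzero elements of ℤ_{47} form a cyclic group of order 46.
As gcd(5, 46) = 1, raising to the 5th power is a bijection on this group: if a^5 ≡ b^5 then (ab^{−1})^5 = 1, and the only element of order dividing gcd(5, 46) = 1 is 1, so a = b.
With σ(0) = 0 this makes σ injective on all of ℤ_{47}, hence bijective (finite equal-size domain and codomain). In particular σ is injective.
Since σ is injective, we find the preimage of 37. The inverse of x ↦ x^5 on (ℤ_{47})^× is x ↦ x^37, because 5·37 = 185 = 4·46 + 1 ≡ 1 (mod 46) and x^{46} = 1 for x ≠ 0 (Fermat). So σ⁻¹(37) = 37^37 mod 47.
Repeated squaring mod 47: 37^1 ≡ 37, 37^2 ≡ 37² = 1369 ≡ 6, 37^4 ≡ 6² = 36, 37^8 ≡ 36² = 1296 ≡ 27, 37^16 ≡ 27² = 729 ≡ 24, 37^32 ≡ 24² = 576 ≡ 12. Since 37 = 32 + 4 + 1, 37^37 ≡ 12·36·37: 12·36 = 432 ≡ 9, then 9·37 = 333 ≡ 4. So 37^37 ≡ 4 (mod 47).
Hence σ⁻¹(37) = 4.

4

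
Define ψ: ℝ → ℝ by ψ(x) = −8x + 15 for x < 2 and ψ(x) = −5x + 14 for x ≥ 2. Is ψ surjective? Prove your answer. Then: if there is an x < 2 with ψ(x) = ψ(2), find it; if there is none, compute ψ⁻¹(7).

Both pieces are strictly decreasing (slopes −8 and −5), so each is injective on its own interval.
The left piece maps (−∞, 2) onto (−1, ∞); the right piece maps [2, ∞) onto (−∞, 4].
The union (−1, ∞) ∪ (−∞, 4] covers ℝ, so ψ is surjective.
For the follow-up: the images overlap, so an x < 2 with ψ(x) = ψ(2) exists. ψ(2) = 4; solving −8x + 15 = 4 for x < 2 gives x = (4 − 15)/(−8) = 11/8.

11/8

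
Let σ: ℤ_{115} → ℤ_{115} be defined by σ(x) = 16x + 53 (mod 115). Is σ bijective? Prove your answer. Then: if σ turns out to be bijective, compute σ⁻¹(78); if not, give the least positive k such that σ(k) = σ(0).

95

Suppose σ(s) = σ(t) in ℤ_{115}. Then 16s + 53 ≡ 16t + 53 (mod 115), so 16(s − t) ≡ 0 (mod 115).
Since gcd(16, 115) = 1, 16 is invertible modulo 115, therefore s − t ≡ 0 (mod 115), i.e. s = t.
We now compute 16⁻¹ mod 115 explicitly. Euclid's algorithm: 115 = 7·16 + 3, 16 = 5·3 + 1; back-substituting gives 1 = 36·16 − 5·115, so 16⁻¹ ≡ 36 (mod 115).
For any y ∈ ℤ_{115}, x = 36(y − 53) mod 115 satisfies σ(x) = 16·36(y − 53) + 53 ≡ y (since 16·36 ≡ 1 mod 115). So every y has a preimage.
Thus σ is bijective.
Since σ is bijective, we compute σ⁻¹(78): solve 16x + 53 ≡ 78 (mod 115), i.e. 16x ≡ 25 (mod 115).
Multiplying by 16⁻¹ = 36 gives x ≡ 36·25 = 900 = 7·115 + 95 ≡ 95 (mod 115).
Check: σ(95) = 16·95 + 53 = 1573 = 13·115 + 78 ≡ 78 (mod 115).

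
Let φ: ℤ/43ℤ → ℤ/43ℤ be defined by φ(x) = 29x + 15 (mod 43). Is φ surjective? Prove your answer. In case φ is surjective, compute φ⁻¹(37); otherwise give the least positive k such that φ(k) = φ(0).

23

By definition, surjectivity means every element of the codomain has a preimage under φ.
Since gcd(29, 43) = 1, 29 is invertible modulo 43. Euclid's algorithm: 43 = 1·29 + 14, 29 = 2·14 + 1; back-substituting gives 1 = 3·29 − 2·43, so 29⁻¹ ≡ 3 (mod 43).
For any y ∈ ℤ/43ℤ, x = 3(y − 15) mod 43 satisfies φ(x) = 29·3(y − 15) + 15 ≡ y (since 29·3 ≡ 1 mod 43). So every y has a preimage.
So φ is surjective.
Since φ is surjective, we compute φ⁻¹(37): solve 29x + 15 ≡ 37 (mod 43), i.e. 29x ≡ 22 (mod 43).
Multiplying by 29⁻¹ = 3 gives x ≡ 3·22 = 66 = 1·43 + 23 ≡ 23 (mod 43).
Check: φ(23) = 29·23 + 15 = 682 = 15·43 + 37 ≡ 37 (mod 43).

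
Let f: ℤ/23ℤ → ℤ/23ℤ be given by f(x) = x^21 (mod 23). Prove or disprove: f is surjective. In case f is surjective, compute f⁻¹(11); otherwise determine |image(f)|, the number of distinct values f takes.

21

Since 23 is prime, the nonzero elements of ℤ/23ℤ form a cyclic group of order 22.
As gcd(21, 22) = 1, raising to the 21st power is a bijection on this group: if s^21 ≡ t^21 then (st^{−1})^21 = 1, and the only element of order dividing gcd(21, 22) = 1 is 1, so s = t.
With f(0) = 0 this makes f injective on all of ℤ/23ℤ, hence bijective (finite equal-size domain and codomain). In particular f is surjective.
Since f is surjective, we find the preimage of 11. The inverse of x ↦ x^21 on (ℤ/23ℤ)^× is x ↦ x^21, because 21·21 = 441 = 20·22 + 1 ≡ 1 (mod 22) and x^{22} = 1 for x ≠ 0 (Fermat). So f⁻¹(11) = 11^21 mod 23.
Repeated squaring mod 23: 11^1 ≡ 11, 11^2 ≡ 11² = 121 ≡ 6, 11^4 ≡ 6² = 36 ≡ 13, 11^8 ≡ 13² = 169 ≡ 8, 11^16 ≡ 8² = 64 ≡ 18. Since 21 = 16 + 4 + 1, 11^21 ≡ 18·13·11: 18·13 = 234 ≡ 4, then 4·11 = 44 ≡ 21. So 11^21 ≡ 21 (mod 23).
Hence f⁻¹(11) = 21.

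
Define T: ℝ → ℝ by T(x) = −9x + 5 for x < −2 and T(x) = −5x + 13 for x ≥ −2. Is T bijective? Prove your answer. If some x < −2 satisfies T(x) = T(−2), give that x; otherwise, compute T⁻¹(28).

Both pieces are strictly decreasing (slopes −9 and −5), so each is injective on its own interval.
The left piece maps (−∞, −2) onto (23, ∞); the right piece maps [−2, ∞) onto (−∞, 23].
Since 23 = 23, the images partition ℝ: T is injective and surjective, hence bijective.
Because the two images are disjoint, no x < −2 has T(x) = T(−2), so we compute T⁻¹(28): 28 lies in (23, ∞), so solve −9x + 5 = 28: x = (28 − 5)/(−9) = −23/9.

-23/9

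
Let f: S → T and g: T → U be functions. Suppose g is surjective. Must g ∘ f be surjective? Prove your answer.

not surjective

No. Take S = {1}, T = U = {1, 2, 3, 4, 5}, f(1) = 1, and g = identity (surjective).
Then (g ∘ f)(1) = 1, and 5 ∈ U has no preimage under g ∘ f, so g ∘ f is not surjective.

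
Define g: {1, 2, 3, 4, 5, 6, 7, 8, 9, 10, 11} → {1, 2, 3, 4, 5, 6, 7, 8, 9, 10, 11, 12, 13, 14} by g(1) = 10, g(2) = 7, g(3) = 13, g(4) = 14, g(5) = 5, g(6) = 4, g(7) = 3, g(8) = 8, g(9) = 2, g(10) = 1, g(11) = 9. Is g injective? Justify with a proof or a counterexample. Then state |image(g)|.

The values g(1), …, g(11) are 10, 7, 13, 14, 5, 4, 3, 8, 2, 1, 9 — all distinct.
So g(a) = g(b) only when a = b, and g is injective.
The image of g is {1, 2, 3, 4, 5, 7, 8, 9, 10, 13, 14}, which has 11 elements.

11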